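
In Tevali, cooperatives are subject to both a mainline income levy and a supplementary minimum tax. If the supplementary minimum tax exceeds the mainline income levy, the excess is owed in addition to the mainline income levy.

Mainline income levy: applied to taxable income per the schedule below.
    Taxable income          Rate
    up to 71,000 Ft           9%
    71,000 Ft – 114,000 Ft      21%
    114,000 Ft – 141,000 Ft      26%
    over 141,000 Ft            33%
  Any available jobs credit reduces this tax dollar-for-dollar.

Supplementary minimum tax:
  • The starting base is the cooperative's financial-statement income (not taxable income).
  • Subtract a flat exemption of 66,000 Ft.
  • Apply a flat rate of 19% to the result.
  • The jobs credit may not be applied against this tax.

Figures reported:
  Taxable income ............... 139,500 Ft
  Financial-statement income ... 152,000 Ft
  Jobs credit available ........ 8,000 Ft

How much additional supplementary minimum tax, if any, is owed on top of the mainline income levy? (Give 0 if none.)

Mainline income levy:
  71,000 Ft × 9% = 6,390 Ft
  43,000 Ft × 21% = 9,030 Ft
  25,500 Ft × 26% = 6,630 Ft
  → 22,050 Ft
  Less jobs credit 8,000 Ft → 14,050 Ft

Supplementary minimum tax:
  Base (financial-statement income): 152,000 Ft
  Less exemption 66,000 Ft → base 86,000 Ft
  86,000 Ft × 19% = 16,340 Ft

Excess of supplementary minimum tax over mainline income levy: 16,340 Ft − 14,050 Ft = 2,290 Ft.

2,290 Ft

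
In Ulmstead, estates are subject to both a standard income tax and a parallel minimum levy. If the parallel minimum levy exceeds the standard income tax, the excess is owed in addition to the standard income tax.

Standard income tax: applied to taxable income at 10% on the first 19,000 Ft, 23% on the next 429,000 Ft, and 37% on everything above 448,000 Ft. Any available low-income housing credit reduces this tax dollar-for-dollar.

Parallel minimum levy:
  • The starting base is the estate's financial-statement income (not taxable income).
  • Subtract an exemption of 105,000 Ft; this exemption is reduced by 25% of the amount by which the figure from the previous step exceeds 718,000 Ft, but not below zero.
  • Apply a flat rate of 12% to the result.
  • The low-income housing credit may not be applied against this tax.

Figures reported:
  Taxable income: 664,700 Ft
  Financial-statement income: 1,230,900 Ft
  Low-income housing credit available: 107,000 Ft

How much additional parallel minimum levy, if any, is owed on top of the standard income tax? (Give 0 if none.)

Parallel minimum levy:
  Base (financial-statement income): 1,230,900 Ft
  Exemption: 25% × (1,230,900 Ft − 718,000 Ft) = 128,225 Ft ≥ 105,000 Ft, so the exemption is fully phased out
  Base: 1,230,900 Ft − 0 Ft = 1,230,900 Ft
  1,230,900 Ft × 12% = 147,708 Ft

Standard income tax:
  19,000 Ft × 10% = 1,900 Ft
  429,000 Ft × 23% = 98,670 Ft
  216,700 Ft × 37% = 80,179 Ft
  → 180,749 Ft
  Less low-income housing credit 107,000 Ft → 73,749 Ft

Excess of parallel minimum levy over standard income tax: 147,708 Ft − 73,749 Ft = 73,959 Ft.

73,959 Ft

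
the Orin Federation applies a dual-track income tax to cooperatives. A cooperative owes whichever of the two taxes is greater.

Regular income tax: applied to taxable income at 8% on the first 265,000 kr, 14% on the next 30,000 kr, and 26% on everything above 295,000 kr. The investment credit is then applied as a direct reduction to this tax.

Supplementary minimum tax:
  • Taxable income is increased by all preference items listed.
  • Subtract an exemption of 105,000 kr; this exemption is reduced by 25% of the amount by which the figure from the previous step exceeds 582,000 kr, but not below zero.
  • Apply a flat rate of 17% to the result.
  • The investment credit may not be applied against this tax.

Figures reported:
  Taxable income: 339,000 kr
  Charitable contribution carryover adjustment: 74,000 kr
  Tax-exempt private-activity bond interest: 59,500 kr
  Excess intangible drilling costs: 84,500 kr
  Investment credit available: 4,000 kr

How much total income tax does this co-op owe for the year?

76,840 kr

Regular income tax:
  265,000 kr × 8% = 21,200 kr
  30,000 kr × 14% = 4,200 kr
  44,000 kr × 26% = 11,440 kr
  → 36,840 kr
  Less investment credit 4,000 kr → 32,840 kr

Supplementary minimum tax:
  Adjusted income: 339,000 kr + 74,000 kr + 59,500 kr + 84,500 kr = 557,000 kr
  Exemption: 557,000 kr ≤ 582,000 kr, so full 105,000 kr applies
  Base: 557,000 kr − 105,000 kr = 452,000 kr
  452,000 kr × 17% = 76,840 kr

76,840 kr > 32,840 kr, so the supplementary minimum tax is the binding amount.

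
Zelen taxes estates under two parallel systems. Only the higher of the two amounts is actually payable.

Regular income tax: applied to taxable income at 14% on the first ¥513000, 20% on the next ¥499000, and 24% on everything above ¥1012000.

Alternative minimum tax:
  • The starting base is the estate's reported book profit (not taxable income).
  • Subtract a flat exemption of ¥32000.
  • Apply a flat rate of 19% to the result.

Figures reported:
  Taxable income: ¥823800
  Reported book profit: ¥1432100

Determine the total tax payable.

Alternative minimum tax:
  Base (reported book profit): ¥1432100
  Less exemption ¥32000 → base ¥1400100
  ¥1400100 × 19% = ¥266019

Regular income tax:
  ¥513000 × 14% = ¥71820
  ¥310800 × 20% = ¥62160
  → ¥133980

¥266019 > ¥133980, so the alternative minimum tax is the binding amount.

¥266019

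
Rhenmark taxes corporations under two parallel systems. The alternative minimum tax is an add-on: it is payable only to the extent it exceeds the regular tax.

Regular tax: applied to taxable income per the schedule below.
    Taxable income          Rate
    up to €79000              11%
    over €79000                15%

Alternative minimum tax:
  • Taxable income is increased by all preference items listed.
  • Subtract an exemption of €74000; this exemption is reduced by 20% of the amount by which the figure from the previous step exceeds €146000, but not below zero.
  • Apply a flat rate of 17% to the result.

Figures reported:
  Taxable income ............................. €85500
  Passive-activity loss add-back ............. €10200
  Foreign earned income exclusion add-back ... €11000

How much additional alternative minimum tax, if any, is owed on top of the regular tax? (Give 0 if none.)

€0

Regular tax:
  €79000 × 11% = €8690
  €6500 × 15% = €975
  → €9665

Alternative minimum tax:
  Adjusted income: €85500 + €10200 + €11000 = €106700
  Exemption: €106700 ≤ €146000, so full €74000 applies
  Base: €106700 − €74000 = €32700
  €32700 × 17% = €5559

€5559 ≤ €9665, so no add-on is due.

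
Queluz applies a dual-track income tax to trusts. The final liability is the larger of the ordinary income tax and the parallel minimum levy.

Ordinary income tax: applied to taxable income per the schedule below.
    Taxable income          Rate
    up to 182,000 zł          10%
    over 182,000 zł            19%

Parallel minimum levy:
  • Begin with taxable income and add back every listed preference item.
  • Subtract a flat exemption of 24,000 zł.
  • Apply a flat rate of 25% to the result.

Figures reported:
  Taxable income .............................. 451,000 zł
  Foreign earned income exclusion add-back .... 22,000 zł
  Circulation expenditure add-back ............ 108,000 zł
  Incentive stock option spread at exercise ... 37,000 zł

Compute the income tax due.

Parallel minimum levy:
  Adjusted income: 451,000 zł + 22,000 zł + 108,000 zł + 37,000 zł = 618,000 zł
  Less exemption 24,000 zł → base 594,000 zł
  594,000 zł × 25% = 148,500 zł

Ordinary income tax:
  182,000 zł × 10% = 18,200 zł
  269,000 zł × 19% = 51,110 zł
  → 69,310 zł

148,500 zł > 69,310 zł, so the parallel minimum levy is the binding amount.

148,500 zł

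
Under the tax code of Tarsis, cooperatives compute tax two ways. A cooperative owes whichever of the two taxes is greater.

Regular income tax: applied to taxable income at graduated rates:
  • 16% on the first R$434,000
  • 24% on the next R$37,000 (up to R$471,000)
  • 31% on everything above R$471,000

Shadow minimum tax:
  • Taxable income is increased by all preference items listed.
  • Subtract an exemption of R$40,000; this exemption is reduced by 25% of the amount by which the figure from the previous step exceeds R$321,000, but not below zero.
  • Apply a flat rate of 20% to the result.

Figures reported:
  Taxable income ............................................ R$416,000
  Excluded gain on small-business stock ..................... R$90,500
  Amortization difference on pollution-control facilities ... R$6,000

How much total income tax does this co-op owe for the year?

Shadow minimum tax:
  Adjusted income: R$416,000 + R$90,500 + R$6,000 = R$512,500
  Exemption: 25% × (R$512,500 − R$321,000) = R$47,875 ≥ R$40,000, so the exemption is fully phased out
  Base: R$512,500 − R$0 = R$512,500
  R$512,500 × 20% = R$102,500

Regular income tax:
  R$416,000 × 16% = R$66,560

R$102,500 > R$66,560, so the shadow minimum tax is the binding amount.

R$102,500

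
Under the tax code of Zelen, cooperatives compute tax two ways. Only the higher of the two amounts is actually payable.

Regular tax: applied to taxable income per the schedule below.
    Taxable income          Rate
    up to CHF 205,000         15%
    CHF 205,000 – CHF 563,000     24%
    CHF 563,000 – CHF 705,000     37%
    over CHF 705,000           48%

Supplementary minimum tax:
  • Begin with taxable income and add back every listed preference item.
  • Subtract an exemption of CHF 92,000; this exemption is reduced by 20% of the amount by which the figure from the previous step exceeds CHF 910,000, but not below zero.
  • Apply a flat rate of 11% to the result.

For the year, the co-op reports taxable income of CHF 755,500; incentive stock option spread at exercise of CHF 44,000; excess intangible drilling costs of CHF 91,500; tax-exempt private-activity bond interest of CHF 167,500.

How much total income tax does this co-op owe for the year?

Supplementary minimum tax:
  Adjusted income: CHF 755,500 + CHF 44,000 + CHF 91,500 + CHF 167,500 = CHF 1,058,500
  Exemption: CHF 92,000 − 20% × (CHF 1,058,500 − CHF 910,000) = CHF 92,000 − CHF 29,700 = CHF 62,300
  Base: CHF 1,058,500 − CHF 62,300 = CHF 996,200
  CHF 996,200 × 11% = CHF 109,582

Regular tax:
  CHF 205,000 × 15% = CHF 30,750
  CHF 358,000 × 24% = CHF 85,920
  CHF 142,000 × 37% = CHF 52,540
  CHF 50,500 × 48% = CHF 24,240
  → CHF 193,450

CHF 193,450 > CHF 109,582, so the regular tax governs.

CHF 193,450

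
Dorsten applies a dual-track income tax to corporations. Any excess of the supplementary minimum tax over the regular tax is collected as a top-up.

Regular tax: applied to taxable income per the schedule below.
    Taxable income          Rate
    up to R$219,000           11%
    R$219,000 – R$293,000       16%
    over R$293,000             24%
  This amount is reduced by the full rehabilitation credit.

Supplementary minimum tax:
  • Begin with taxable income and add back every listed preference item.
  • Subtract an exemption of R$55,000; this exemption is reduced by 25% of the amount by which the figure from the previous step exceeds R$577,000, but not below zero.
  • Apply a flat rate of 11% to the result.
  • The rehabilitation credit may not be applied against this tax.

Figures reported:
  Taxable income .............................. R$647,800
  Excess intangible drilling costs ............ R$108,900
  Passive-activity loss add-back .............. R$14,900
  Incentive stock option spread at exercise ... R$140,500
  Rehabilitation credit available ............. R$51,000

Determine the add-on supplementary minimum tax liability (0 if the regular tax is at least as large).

R$30,249

Regular tax:
  R$219,000 × 11% = R$24,090
  R$74,000 × 16% = R$11,840
  R$354,800 × 24% = R$85,152
  → R$121,082
  Less rehabilitation credit R$51,000 → R$70,082

Supplementary minimum tax:
  Adjusted income: R$647,800 + R$108,900 + R$14,900 + R$140,500 = R$912,100
  Exemption: 25% × (R$912,100 − R$577,000) = R$83,775 ≥ R$55,000, so the exemption is fully phased out
  Base: R$912,100 − R$0 = R$912,100
  R$912,100 × 11% = R$100,331

Excess of supplementary minimum tax over regular tax: R$100,331 − R$70,082 = R$30,249.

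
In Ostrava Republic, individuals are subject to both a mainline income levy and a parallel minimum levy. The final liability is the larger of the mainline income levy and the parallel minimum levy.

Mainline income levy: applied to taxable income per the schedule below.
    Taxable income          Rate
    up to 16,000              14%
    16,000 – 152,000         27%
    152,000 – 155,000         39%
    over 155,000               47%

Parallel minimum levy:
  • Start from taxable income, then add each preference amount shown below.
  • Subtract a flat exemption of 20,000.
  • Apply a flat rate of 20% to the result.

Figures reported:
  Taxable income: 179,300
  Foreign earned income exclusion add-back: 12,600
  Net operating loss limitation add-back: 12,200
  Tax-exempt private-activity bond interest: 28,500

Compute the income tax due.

51,551

Mainline income levy:
  16,000 × 14% = 2,240
  136,000 × 27% = 36,720
  3,000 × 39% = 1,170
  24,300 × 47% = 11,421
  → 51,551

Parallel minimum levy:
  Adjusted income: 179,300 + 12,600 + 12,200 + 28,500 = 232,600
  Less exemption 20,000 → base 212,600
  212,600 × 20% = 42,520

51,551 > 42,520, so the mainline income levy governs.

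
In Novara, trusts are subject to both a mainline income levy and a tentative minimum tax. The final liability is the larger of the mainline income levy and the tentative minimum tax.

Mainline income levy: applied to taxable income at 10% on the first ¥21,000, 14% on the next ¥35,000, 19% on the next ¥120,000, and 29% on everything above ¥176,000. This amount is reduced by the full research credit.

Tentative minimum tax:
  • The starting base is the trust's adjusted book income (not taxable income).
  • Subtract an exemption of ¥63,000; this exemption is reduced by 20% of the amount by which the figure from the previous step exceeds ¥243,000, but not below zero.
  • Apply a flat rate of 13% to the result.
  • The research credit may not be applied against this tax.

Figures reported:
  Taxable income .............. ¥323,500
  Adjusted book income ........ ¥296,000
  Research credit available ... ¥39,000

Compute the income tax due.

¥33,575

Tentative minimum tax:
  Base (adjusted book income): ¥296,000
  Exemption: ¥63,000 − 20% × (¥296,000 − ¥243,000) = ¥63,000 − ¥10,600 = ¥52,400
  Base: ¥296,000 − ¥52,400 = ¥243,600
  ¥243,600 × 13% = ¥31,668

Mainline income levy:
  ¥21,000 × 10% = ¥2,100
  ¥35,000 × 14% = ¥4,900
  ¥120,000 × 19% = ¥22,800
  ¥147,500 × 29% = ¥42,775
  → ¥72,575
  Less research credit ¥39,000 → ¥33,575

¥33,575 > ¥31,668, so the mainline income levy governs.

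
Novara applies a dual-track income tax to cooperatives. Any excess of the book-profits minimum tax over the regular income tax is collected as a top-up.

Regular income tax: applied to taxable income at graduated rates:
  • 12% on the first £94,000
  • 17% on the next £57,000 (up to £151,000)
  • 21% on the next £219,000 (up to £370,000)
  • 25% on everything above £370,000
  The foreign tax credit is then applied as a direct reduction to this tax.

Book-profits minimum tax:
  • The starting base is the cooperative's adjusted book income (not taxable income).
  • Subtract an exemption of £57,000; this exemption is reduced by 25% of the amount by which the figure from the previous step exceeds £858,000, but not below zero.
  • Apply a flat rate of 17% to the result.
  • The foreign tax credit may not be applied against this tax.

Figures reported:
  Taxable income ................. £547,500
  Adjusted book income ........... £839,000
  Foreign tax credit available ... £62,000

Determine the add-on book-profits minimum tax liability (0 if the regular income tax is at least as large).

Regular income tax:
  £94,000 × 12% = £11,280
  £57,000 × 17% = £9,690
  £219,000 × 21% = £45,990
  £177,500 × 25% = £44,375
  → £111,335
  Less foreign tax credit £62,000 → £49,335

Book-profits minimum tax:
  Base (adjusted book income): £839,000
  Exemption: £839,000 ≤ £858,000, so full £57,000 applies
  Base: £839,000 − £57,000 = £782,000
  £782,000 × 17% = £132,940

Excess of book-profits minimum tax over regular income tax: £132,940 − £49,335 = £83,605.

£83,605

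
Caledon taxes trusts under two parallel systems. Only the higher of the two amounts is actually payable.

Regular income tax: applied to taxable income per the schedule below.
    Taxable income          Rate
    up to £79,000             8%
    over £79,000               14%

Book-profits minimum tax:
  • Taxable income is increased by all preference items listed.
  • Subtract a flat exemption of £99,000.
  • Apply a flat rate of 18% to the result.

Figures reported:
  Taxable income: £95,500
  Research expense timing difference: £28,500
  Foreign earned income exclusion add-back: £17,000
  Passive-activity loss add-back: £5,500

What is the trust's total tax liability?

£8,630

Regular income tax:
  £79,000 × 8% = £6,320
  £16,500 × 14% = £2,310
  → £8,630

Book-profits minimum tax:
  Adjusted income: £95,500 + £28,500 + £17,000 + £5,500 = £146,500
  Less exemption £99,000 → base £47,500
  £47,500 × 18% = £8,550

£8,630 > £8,550, so the regular income tax governs.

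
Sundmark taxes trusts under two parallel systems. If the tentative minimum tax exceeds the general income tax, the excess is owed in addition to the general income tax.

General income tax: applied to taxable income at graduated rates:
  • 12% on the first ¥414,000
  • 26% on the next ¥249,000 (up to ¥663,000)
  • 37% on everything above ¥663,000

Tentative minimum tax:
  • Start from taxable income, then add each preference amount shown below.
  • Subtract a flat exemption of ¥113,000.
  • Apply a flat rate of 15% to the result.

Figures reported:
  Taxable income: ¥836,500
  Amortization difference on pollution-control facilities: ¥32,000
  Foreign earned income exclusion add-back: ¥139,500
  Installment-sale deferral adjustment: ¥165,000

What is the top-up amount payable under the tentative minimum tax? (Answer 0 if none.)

¥0

Tentative minimum tax:
  Adjusted income: ¥836,500 + ¥32,000 + ¥139,500 + ¥165,000 = ¥1,173,000
  Less exemption ¥113,000 → base ¥1,060,000
  ¥1,060,000 × 15% = ¥159,000

General income tax:
  ¥414,000 × 12% = ¥49,680
  ¥249,000 × 26% = ¥64,740
  ¥173,500 × 37% = ¥64,195
  → ¥178,615

¥159,000 ≤ ¥178,615, so no add-on is due.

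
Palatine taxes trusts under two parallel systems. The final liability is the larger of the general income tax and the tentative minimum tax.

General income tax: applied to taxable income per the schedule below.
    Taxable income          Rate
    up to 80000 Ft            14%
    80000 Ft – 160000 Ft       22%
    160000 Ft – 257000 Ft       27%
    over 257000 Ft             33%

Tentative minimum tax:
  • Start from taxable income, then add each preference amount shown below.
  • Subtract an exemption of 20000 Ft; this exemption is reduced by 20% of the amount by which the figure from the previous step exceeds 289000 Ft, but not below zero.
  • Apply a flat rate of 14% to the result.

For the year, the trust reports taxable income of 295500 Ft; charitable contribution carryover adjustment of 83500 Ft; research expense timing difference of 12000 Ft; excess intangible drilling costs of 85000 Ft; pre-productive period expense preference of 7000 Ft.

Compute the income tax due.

67695 Ft

General income tax:
  80000 Ft × 14% = 11200 Ft
  80000 Ft × 22% = 17600 Ft
  97000 Ft × 27% = 26190 Ft
  38500 Ft × 33% = 12705 Ft
  → 67695 Ft

Tentative minimum tax:
  Adjusted income: 295500 Ft + 83500 Ft + 12000 Ft + 85000 Ft + 7000 Ft = 483000 Ft
  Exemption: 20% × (483000 Ft − 289000 Ft) = 38800 Ft ≥ 20000 Ft, so the exemption is fully phased out
  Base: 483000 Ft − 0 Ft = 483000 Ft
  483000 Ft × 14% = 67620 Ft

67695 Ft > 67620 Ft, so the general income tax governs.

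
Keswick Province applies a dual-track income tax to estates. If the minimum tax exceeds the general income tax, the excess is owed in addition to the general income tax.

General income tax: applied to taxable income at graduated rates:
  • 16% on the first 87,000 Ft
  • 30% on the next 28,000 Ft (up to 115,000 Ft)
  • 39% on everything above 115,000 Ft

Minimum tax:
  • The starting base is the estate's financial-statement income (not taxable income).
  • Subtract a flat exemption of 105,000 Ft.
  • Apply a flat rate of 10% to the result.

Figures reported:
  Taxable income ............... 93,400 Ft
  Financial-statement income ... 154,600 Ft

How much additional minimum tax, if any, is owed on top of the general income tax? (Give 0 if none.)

General income tax:
  87,000 Ft × 16% = 13,920 Ft
  6,400 Ft × 30% = 1,920 Ft
  → 15,840 Ft

Minimum tax:
  Base (financial-statement income): 154,600 Ft
  Less exemption 105,000 Ft → base 49,600 Ft
  49,600 Ft × 10% = 4,960 Ft

4,960 Ft ≤ 15,840 Ft, so no add-on is due.

0 Ft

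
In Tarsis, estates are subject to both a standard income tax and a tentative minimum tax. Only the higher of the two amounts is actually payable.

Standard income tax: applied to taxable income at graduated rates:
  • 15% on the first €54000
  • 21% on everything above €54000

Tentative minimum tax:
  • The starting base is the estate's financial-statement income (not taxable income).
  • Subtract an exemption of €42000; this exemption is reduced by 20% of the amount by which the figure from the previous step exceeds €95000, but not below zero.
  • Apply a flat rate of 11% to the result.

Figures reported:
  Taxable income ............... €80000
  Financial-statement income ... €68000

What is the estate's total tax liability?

Standard income tax:
  €54000 × 15% = €8100
  €26000 × 21% = €5460
  → €13560

Tentative minimum tax:
  Base (financial-statement income): €68000
  Exemption: €68000 ≤ €95000, so full €42000 applies
  Base: €68000 − €42000 = €26000
  €26000 × 11% = €2860

€13560 > €2860, so the standard income tax governs.

€13560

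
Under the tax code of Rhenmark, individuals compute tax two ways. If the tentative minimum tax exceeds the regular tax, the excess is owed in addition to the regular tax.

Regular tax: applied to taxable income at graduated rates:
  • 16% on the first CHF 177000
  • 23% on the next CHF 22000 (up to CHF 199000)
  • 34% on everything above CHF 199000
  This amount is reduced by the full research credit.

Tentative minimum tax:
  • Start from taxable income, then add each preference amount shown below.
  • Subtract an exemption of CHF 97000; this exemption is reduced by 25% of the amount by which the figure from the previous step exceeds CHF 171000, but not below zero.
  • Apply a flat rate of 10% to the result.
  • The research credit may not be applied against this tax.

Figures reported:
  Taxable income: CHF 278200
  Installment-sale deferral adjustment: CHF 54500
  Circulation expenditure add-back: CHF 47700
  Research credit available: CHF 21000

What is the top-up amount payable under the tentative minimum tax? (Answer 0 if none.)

CHF 0

Regular tax:
  CHF 177000 × 16% = CHF 28320
  CHF 22000 × 23% = CHF 5060
  CHF 79200 × 34% = CHF 26928
  → CHF 60308
  Less research credit CHF 21000 → CHF 39308

Tentative minimum tax:
  Adjusted income: CHF 278200 + CHF 54500 + CHF 47700 = CHF 380400
  Exemption: CHF 97000 − 25% × (CHF 380400 − CHF 171000) = CHF 97000 − CHF 52350 = CHF 44650
  Base: CHF 380400 − CHF 44650 = CHF 335750
  CHF 335750 × 10% = CHF 33575

CHF 33575 ≤ CHF 39308, so no add-on is due.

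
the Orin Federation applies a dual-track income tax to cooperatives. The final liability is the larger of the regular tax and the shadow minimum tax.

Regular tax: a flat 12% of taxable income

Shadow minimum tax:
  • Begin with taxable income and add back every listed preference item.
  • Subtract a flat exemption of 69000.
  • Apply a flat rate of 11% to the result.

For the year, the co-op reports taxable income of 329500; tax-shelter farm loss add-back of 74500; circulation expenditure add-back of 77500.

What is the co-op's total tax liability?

45375

Shadow minimum tax:
  Adjusted income: 329500 + 74500 + 77500 = 481500
  Less exemption 69000 → base 412500
  412500 × 11% = 45375

Regular tax:
  329500 × 12% = 39540

45375 > 39540, so the shadow minimum tax is the binding amount.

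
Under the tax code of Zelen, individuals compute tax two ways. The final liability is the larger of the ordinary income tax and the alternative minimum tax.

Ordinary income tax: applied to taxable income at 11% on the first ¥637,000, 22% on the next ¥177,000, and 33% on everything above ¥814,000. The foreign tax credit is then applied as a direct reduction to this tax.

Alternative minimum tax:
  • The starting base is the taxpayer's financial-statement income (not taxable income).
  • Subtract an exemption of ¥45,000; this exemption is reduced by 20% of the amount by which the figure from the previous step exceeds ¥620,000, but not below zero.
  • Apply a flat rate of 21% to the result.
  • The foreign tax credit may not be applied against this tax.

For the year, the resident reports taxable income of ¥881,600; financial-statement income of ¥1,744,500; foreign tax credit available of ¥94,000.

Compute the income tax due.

Alternative minimum tax:
  Base (financial-statement income): ¥1,744,500
  Exemption: 20% × (¥1,744,500 − ¥620,000) = ¥224,900 ≥ ¥45,000, so the exemption is fully phased out
  Base: ¥1,744,500 − ¥0 = ¥1,744,500
  ¥1,744,500 × 21% = ¥366,345

Ordinary income tax:
  ¥637,000 × 11% = ¥70,070
  ¥177,000 × 22% = ¥38,940
  ¥67,600 × 33% = ¥22,308
  → ¥131,318
  Less foreign tax credit ¥94,000 → ¥37,318

¥366,345 > ¥37,318, so the alternative minimum tax is the binding amount.

¥366,345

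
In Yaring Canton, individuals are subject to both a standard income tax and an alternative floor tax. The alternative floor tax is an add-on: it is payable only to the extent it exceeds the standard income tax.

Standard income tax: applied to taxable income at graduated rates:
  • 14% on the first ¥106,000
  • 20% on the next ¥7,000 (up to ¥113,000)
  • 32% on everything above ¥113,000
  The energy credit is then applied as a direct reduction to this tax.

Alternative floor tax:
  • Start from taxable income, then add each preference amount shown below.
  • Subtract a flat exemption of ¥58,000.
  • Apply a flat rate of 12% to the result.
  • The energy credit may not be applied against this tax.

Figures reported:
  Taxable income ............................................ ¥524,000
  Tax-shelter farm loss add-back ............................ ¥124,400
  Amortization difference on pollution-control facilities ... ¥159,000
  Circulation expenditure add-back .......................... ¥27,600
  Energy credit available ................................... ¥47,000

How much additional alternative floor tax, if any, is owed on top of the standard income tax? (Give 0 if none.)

Standard income tax:
  ¥106,000 × 14% = ¥14,840
  ¥7,000 × 20% = ¥1,400
  ¥411,000 × 32% = ¥131,520
  → ¥147,760
  Less energy credit ¥47,000 → ¥100,760

Alternative floor tax:
  Adjusted income: ¥524,000 + ¥124,400 + ¥159,000 + ¥27,600 = ¥835,000
  Less exemption ¥58,000 → base ¥777,000
  ¥777,000 × 12% = ¥93,240

¥93,240 ≤ ¥100,760, so no add-on is due.

¥0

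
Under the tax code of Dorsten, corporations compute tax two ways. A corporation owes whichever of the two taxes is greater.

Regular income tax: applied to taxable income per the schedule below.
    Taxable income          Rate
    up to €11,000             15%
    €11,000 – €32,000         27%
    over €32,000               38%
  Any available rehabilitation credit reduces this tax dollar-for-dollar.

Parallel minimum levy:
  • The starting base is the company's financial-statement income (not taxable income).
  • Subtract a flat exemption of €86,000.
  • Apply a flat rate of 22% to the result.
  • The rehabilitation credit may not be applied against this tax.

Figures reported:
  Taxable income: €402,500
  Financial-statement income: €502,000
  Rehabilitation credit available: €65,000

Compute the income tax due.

€91,520

Parallel minimum levy:
  Base (financial-statement income): €502,000
  Less exemption €86,000 → base €416,000
  €416,000 × 22% = €91,520

Regular income tax:
  €11,000 × 15% = €1,650
  €21,000 × 27% = €5,670
  €370,500 × 38% = €140,790
  → €148,110
  Less rehabilitation credit €65,000 → €83,110

€91,520 > €83,110, so the parallel minimum levy is the binding amount.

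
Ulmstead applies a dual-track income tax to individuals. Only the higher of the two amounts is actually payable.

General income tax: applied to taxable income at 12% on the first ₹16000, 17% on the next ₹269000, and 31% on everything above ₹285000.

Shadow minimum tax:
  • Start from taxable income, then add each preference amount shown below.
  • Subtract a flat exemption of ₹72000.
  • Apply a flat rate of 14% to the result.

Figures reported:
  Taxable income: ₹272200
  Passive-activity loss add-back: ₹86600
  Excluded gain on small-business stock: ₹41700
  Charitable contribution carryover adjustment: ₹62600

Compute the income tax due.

₹54754

General income tax:
  ₹16000 × 12% = ₹1920
  ₹256200 × 17% = ₹43554
  → ₹45474

Shadow minimum tax:
  Adjusted income: ₹272200 + ₹86600 + ₹41700 + ₹62600 = ₹463100
  Less exemption ₹72000 → base ₹391100
  ₹391100 × 14% = ₹54754

₹54754 > ₹45474, so the shadow minimum tax is the binding amount.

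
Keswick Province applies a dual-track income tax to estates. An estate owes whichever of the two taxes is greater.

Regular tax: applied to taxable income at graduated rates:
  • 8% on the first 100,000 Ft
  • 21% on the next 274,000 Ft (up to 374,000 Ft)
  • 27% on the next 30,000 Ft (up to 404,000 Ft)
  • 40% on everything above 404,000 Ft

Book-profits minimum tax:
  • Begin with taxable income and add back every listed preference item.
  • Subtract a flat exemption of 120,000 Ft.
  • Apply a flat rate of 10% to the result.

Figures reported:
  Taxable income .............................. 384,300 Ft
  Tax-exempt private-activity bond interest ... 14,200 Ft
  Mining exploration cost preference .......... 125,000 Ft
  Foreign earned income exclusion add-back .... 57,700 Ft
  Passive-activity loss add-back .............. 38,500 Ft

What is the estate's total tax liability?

68,321 Ft

Book-profits minimum tax:
  Adjusted income: 384,300 Ft + 14,200 Ft + 125,000 Ft + 57,700 Ft + 38,500 Ft = 619,700 Ft
  Less exemption 120,000 Ft → base 499,700 Ft
  499,700 Ft × 10% = 49,970 Ft

Regular tax:
  100,000 Ft × 8% = 8,000 Ft
  274,000 Ft × 21% = 57,540 Ft
  10,300 Ft × 27% = 2,781 Ft
  → 68,321 Ft

68,321 Ft > 49,970 Ft, so the regular tax governs.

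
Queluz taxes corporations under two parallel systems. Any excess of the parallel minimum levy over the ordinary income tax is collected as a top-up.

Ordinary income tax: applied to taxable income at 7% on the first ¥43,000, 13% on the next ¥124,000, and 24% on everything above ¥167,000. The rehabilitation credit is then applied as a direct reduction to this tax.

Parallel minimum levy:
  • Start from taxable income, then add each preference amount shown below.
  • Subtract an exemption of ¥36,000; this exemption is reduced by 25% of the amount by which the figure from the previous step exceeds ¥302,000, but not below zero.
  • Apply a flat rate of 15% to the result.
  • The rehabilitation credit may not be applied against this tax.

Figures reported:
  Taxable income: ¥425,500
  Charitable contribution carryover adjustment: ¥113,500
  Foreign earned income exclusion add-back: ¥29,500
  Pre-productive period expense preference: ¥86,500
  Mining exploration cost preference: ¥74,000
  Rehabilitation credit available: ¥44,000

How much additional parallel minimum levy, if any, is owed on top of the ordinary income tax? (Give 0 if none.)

¥72,180

Parallel minimum levy:
  Adjusted income: ¥425,500 + ¥113,500 + ¥29,500 + ¥86,500 + ¥74,000 = ¥729,000
  Exemption: 25% × (¥729,000 − ¥302,000) = ¥106,750 ≥ ¥36,000, so the exemption is fully phased out
  Base: ¥729,000 − ¥0 = ¥729,000
  ¥729,000 × 15% = ¥109,350

Ordinary income tax:
  ¥43,000 × 7% = ¥3,010
  ¥124,000 × 13% = ¥16,120
  ¥258,500 × 24% = ¥62,040
  → ¥81,170
  Less rehabilitation credit ¥44,000 → ¥37,170

Excess of parallel minimum levy over ordinary income tax: ¥109,350 − ¥37,170 = ¥72,180.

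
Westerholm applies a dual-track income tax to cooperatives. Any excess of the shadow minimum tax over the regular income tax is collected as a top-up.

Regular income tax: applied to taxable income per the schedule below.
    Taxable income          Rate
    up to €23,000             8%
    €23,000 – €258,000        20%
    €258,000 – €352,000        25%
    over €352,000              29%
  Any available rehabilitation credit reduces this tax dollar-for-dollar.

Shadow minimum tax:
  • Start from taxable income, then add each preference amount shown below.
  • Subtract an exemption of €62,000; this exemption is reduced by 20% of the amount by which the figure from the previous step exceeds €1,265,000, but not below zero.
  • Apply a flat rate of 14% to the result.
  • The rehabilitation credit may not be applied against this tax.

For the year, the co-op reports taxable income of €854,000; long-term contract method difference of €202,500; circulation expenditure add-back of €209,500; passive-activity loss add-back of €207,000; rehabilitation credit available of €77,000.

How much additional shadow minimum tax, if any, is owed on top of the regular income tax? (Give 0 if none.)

Shadow minimum tax:
  Adjusted income: €854,000 + €202,500 + €209,500 + €207,000 = €1,473,000
  Exemption: €62,000 − 20% × (€1,473,000 − €1,265,000) = €62,000 − €41,600 = €20,400
  Base: €1,473,000 − €20,400 = €1,452,600
  €1,452,600 × 14% = €203,364

Regular income tax:
  €23,000 × 8% = €1,840
  €235,000 × 20% = €47,000
  €94,000 × 25% = €23,500
  €502,000 × 29% = €145,580
  → €217,920
  Less rehabilitation credit €77,000 → €140,920

Excess of shadow minimum tax over regular income tax: €203,364 − €140,920 = €62,444.

€62,444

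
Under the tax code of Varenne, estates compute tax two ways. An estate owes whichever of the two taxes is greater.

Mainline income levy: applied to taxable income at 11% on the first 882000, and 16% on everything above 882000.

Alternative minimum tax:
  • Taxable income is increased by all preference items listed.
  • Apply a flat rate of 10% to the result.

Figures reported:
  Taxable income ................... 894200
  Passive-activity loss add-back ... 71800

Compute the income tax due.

Alternative minimum tax:
  Adjusted income: 894200 + 71800 = 966000
  966000 × 10% = 96600

Mainline income levy:
  882000 × 11% = 97020
  12200 × 16% = 1952
  → 98972

98972 > 96600, so the mainline income levy governs.

98972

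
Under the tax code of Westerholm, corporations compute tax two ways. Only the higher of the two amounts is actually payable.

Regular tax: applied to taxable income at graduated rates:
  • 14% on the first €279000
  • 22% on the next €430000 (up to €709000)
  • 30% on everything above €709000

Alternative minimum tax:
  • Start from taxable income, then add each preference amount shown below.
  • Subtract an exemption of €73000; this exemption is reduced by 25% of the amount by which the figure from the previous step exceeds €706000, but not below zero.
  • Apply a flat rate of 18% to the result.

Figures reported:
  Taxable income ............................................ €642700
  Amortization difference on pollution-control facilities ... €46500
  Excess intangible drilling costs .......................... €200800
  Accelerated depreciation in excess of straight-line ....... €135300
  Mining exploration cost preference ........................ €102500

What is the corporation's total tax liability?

Alternative minimum tax:
  Adjusted income: €642700 + €46500 + €200800 + €135300 + €102500 = €1127800
  Exemption: 25% × (€1127800 − €706000) = €105450 ≥ €73000, so the exemption is fully phased out
  Base: €1127800 − €0 = €1127800
  €1127800 × 18% = €203004

Regular tax:
  €279000 × 14% = €39060
  €363700 × 22% = €80014
  → €119074

€203004 > €119074, so the alternative minimum tax is the binding amount.

€203004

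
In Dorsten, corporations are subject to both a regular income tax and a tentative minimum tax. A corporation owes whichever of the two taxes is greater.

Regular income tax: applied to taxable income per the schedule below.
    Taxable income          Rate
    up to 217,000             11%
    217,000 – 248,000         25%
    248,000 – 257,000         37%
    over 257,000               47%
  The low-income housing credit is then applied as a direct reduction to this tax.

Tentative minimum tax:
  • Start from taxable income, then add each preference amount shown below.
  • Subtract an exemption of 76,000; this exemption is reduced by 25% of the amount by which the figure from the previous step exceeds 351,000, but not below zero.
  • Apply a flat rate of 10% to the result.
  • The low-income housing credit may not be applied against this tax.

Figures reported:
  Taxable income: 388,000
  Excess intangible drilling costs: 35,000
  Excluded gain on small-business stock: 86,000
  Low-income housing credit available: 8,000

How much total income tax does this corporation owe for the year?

88,520

Tentative minimum tax:
  Adjusted income: 388,000 + 35,000 + 86,000 = 509,000
  Exemption: 76,000 − 25% × (509,000 − 351,000) = 76,000 − 39,500 = 36,500
  Base: 509,000 − 36,500 = 472,500
  472,500 × 10% = 47,250

Regular income tax:
  217,000 × 11% = 23,870
  31,000 × 25% = 7,750
  9,000 × 37% = 3,330
  131,000 × 47% = 61,570
  → 96,520
  Less low-income housing credit 8,000 → 88,520

88,520 > 47,250, so the regular income tax governs.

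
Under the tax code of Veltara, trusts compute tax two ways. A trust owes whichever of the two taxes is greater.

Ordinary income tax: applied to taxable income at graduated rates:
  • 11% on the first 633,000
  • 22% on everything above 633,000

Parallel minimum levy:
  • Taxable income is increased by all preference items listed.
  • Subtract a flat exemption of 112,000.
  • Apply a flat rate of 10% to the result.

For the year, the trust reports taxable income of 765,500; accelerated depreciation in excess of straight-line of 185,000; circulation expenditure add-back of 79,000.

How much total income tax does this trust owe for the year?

98,780

Ordinary income tax:
  633,000 × 11% = 69,630
  132,500 × 22% = 29,150
  → 98,780

Parallel minimum levy:
  Adjusted income: 765,500 + 185,000 + 79,000 = 1,029,500
  Less exemption 112,000 → base 917,500
  917,500 × 10% = 91,750

98,780 > 91,750, so the ordinary income tax governs.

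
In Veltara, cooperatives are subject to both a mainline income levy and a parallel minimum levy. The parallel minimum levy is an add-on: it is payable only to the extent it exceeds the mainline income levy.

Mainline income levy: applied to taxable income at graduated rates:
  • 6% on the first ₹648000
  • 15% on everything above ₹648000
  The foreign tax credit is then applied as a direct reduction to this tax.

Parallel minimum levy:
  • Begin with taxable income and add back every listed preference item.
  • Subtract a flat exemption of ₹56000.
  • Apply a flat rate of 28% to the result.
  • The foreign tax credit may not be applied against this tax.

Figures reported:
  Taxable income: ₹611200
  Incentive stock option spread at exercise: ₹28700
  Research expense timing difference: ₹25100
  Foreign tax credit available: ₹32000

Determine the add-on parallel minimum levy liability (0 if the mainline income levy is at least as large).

Parallel minimum levy:
  Adjusted income: ₹611200 + ₹28700 + ₹25100 = ₹665000
  Less exemption ₹56000 → base ₹609000
  ₹609000 × 28% = ₹170520

Mainline income levy:
  ₹611200 × 6% = ₹36672
  Less foreign tax credit ₹32000 → ₹4672

Excess of parallel minimum levy over mainline income levy: ₹170520 − ₹4672 = ₹165848.

₹165848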